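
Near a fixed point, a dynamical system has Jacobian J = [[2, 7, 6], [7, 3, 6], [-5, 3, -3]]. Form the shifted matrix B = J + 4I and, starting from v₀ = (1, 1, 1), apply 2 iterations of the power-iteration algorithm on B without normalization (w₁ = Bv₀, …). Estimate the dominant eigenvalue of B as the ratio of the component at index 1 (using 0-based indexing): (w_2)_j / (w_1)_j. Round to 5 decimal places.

B = J + 4I has rows (6, 7, 6); (7, 7, 6); (-5, 3, 1)
w1 = Bv₀ = (19, 20, -1)
w2 = Bw1 = (248, 267, -36)
Ratio: 267/20 = 13.35000

13.35000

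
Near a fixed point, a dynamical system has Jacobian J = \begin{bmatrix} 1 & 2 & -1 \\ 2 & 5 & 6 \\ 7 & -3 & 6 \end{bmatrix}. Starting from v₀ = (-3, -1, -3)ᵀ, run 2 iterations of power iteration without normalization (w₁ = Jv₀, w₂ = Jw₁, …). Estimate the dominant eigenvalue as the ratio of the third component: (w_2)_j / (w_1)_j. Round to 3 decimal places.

λ ≈ 3.972

w1 = Jv₀ = (1·(-3) + 2·(-1) + (-1)·(-3); 2·(-3) + 5·(-1) + 6·(-3); 7·(-3) + (-3)·(-1) + 6·(-3)) = (-2, -29, -36)
w2 = Jw1 = (1·(-2) + 2·(-29) + (-1)·(-36); 2·(-2) + 5·(-29) + 6·(-36); 7·(-2) + (-3)·(-29) + 6·(-36)) = (-24, -365, -143)
Ratio at component: -143 / -36 = 3.972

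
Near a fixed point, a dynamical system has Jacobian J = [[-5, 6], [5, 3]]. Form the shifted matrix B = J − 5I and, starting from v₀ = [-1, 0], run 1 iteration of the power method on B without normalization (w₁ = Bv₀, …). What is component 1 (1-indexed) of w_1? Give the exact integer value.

10

B = J − 5I has rows (-10, 6); (5, -2)
w1 = Bv₀ = ((-10)·(-1) + 6·0; 5·(-1) + (-2)·0) = (10, -5)
Requested component of w1: 10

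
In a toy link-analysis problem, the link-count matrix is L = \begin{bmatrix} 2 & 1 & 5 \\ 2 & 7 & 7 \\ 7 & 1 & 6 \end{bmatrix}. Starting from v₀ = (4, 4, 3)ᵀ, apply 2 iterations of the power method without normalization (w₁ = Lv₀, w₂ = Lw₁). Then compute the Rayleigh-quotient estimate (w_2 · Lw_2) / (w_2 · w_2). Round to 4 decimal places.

w1 = Lv₀ = (2·4 + 1·4 + 5·3; 2·4 + 7·4 + 7·3; 7·4 + 1·4 + 6·3) = (27, 57, 50)
w2 = Lw1 = (2·27 + 1·57 + 5·50; 2·27 + 7·57 + 7·50; 7·27 + 1·57 + 6·50) = (361, 803, 546)
Lw2 = (4255, 10165, 6606)
w2·Lw2 = 361·4255 + 803·10165 + 546·6606 = 13305426; w2·w2 = 361·361 + 803·803 + 546·546 = 1073246
λ ≈ 13305426/1073246 = 12.3974

12.3974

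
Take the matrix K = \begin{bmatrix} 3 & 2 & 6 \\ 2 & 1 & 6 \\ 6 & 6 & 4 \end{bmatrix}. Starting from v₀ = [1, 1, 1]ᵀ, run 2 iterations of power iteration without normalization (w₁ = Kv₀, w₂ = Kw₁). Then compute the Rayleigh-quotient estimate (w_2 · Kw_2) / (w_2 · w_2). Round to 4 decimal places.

w1 = Kv₀ = (11, 9, 16)
w2 = Kw1 = (147, 127, 184)
Kw2 = (1799, 1525, 2380)
w2·Kw2 = 147·1799 + 127·1525 + 184·2380 = 896048; w2·w2 = 147·147 + 127·127 + 184·184 = 71594
λ ≈ 896048/71594 = 12.5157

λ ≈ 12.5157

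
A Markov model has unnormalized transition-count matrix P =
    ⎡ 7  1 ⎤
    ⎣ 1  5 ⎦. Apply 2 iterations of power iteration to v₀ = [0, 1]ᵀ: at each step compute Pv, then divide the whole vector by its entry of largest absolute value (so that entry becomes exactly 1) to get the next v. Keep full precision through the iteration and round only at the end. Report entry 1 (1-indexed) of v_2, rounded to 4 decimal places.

0.4615

Pv0 = (1.00000, 5.00000); divide by 5.00000 → v1 = (0.20000, 1.00000)
Pv1 = (2.40000, 5.20000); divide by 5.20000 → v2 = (0.46154, 1.00000)
Requested entry of v2: 12/26 = 0.4615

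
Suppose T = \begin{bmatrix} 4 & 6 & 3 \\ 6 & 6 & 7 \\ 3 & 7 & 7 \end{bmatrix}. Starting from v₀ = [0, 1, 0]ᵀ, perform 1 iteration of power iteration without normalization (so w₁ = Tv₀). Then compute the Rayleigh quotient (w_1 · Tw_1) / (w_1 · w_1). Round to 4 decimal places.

w1 = Tv₀ = (6, 6, 7)
Tw1 = (81, 121, 109)
w1·Tw1 = 6·81 + 6·121 + 7·109 = 1975; w1·w1 = 6·6 + 6·6 + 7·7 = 121
λ ≈ 1975/121 = 16.3223

λ ≈ 16.3223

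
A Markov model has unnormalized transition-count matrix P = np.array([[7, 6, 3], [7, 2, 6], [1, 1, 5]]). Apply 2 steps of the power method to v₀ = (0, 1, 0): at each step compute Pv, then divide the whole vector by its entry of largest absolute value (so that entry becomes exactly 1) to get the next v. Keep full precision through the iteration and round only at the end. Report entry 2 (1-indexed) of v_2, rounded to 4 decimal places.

Pv0 = (6.00000, 2.00000, 1.00000); divide by 6.00000 → v1 = (1.00000, 0.33333, 0.16667)
Pv1 = (9.50000, 8.66667, 2.16667); divide by 9.50000 → v2 = (1.00000, 0.91228, 0.22807)
Requested entry of v2: 52/57 = 0.9123

0.9123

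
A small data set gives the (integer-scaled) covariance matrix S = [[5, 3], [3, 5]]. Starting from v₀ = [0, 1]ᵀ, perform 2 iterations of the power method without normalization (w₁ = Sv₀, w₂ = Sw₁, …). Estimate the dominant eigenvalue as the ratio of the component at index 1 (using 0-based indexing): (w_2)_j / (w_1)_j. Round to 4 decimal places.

λ ≈ 6.8000

w1 = Sv₀ = (3, 5)
w2 = Sw1 = (30, 34)
Ratio at component: 34 / 5 = 6.8000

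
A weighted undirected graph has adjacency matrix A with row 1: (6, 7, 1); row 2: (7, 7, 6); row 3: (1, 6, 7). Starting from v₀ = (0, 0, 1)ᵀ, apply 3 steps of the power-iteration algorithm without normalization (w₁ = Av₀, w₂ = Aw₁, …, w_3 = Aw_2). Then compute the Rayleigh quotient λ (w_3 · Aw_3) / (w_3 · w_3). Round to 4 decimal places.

w1 = Av₀ = (6·0 + 7·0 + 1·1; 7·0 + 7·0 + 6·1; 1·0 + 6·0 + 7·1) = (1, 6, 7)
w2 = Aw1 = (6·1 + 7·6 + 1·7; 7·1 + 7·6 + 6·7; 1·1 + 6·6 + 7·7) = (55, 91, 86)
w3 = Aw2 = (1053, 1538, 1203)
Aw3 = (18287, 25355, 18702)
w3·Aw3 = 1053·18287 + 1538·25355 + 1203·18702 = 80750707; w3·w3 = 1053·1053 + 1538·1538 + 1203·1203 = 4921462
λ ≈ 80750707/4921462 = 16.4079

λ ≈ 16.4079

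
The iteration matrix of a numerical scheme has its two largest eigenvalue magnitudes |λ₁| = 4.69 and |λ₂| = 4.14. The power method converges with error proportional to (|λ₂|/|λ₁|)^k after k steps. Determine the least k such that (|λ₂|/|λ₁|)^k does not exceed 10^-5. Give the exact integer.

93

|λ₂/λ₁| = 4.14/4.69 = 0.88273
Need k ≥ ln(10^-5) / ln(0.88273) = -11.5129 / -0.1247 ≈ 92.298
Smallest integer k satisfying the bound: 93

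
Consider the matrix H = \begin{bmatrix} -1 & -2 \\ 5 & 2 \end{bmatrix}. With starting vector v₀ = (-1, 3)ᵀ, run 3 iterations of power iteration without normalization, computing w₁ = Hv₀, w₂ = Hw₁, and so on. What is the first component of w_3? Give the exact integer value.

w1 = Hv₀ = (-5, 1)
w2 = Hw1 = (3, -23)
w3 = Hw2 = (43, -31)
The requested component of w3 is 43.

43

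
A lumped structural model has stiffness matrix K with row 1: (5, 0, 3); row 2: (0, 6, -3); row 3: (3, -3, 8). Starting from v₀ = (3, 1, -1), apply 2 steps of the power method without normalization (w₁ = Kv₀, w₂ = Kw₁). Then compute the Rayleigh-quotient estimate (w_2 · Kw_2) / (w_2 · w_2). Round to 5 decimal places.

λ ≈ 5.60914

w1 = Kv₀ = (12, 9, -2)
w2 = Kw1 = (54, 60, -7)
Kw2 = (249, 381, -74)
w2·Kw2 = 54·249 + 60·381 + (-7)·(-74) = 36824; w2·w2 = 54·54 + 60·60 + (-7)·(-7) = 6565
λ ≈ 36824/6565 = 5.60914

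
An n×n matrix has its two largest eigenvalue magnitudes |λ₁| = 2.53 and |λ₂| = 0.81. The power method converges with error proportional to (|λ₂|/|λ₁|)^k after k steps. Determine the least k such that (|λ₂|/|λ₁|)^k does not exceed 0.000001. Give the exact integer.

13

|λ₂/λ₁| = 0.81/2.53 = 0.32016
Need k ≥ ln(0.000001) / ln(0.32016) = -13.8155 / -1.1389 ≈ 12.130
Smallest integer k satisfying the bound: 13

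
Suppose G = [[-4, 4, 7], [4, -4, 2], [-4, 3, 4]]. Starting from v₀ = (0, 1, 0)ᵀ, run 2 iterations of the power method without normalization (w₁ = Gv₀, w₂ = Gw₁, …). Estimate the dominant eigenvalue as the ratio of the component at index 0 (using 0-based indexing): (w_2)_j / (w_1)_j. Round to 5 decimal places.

λ ≈ -2.75000

w1 = Gv₀ = ((-4)·0 + 4·1 + 7·0; 4·0 + (-4)·1 + 2·0; (-4)·0 + 3·1 + 4·0) = (4, -4, 3)
w2 = Gw1 = ((-4)·4 + 4·(-4) + 7·3; 4·4 + (-4)·(-4) + 2·3; (-4)·4 + 3·(-4) + 4·3) = (-11, 38, -16)
Ratio at component: -11 / 4 = -2.75000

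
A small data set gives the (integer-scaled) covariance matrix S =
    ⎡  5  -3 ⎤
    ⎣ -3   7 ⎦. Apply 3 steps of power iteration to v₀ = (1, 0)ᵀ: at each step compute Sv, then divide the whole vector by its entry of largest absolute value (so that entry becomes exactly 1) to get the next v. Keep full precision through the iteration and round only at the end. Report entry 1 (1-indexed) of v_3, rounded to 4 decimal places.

-0.7853

Sv0 = (5.00000, -3.00000); divide by 5.00000 → v1 = (1.00000, -0.60000)
Sv1 = (6.80000, -7.20000); divide by -7.20000 → v2 = (-0.94444, 1.00000)
Sv2 = (-7.72222, 9.83333); divide by 9.83333 → v3 = (-0.78531, 1.00000)
Requested entry of v3: 278/-354 = -0.7853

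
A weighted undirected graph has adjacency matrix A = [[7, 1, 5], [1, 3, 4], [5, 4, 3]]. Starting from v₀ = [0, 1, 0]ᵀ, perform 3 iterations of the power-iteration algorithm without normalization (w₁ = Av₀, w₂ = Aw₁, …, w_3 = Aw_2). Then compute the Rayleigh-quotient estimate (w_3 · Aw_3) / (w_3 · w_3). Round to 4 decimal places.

λ ≈ 11.5413

w1 = Av₀ = (7·0 + 1·1 + 5·0; 1·0 + 3·1 + 4·0; 5·0 + 4·1 + 3·0) = (1, 3, 4)
w2 = Aw1 = (7·1 + 1·3 + 5·4; 1·1 + 3·3 + 4·4; 5·1 + 4·3 + 3·4) = (30, 26, 29)
w3 = Aw2 = (381, 224, 341)
Aw3 = (4596, 2417, 3824)
w3·Aw3 = 381·4596 + 224·2417 + 341·3824 = 3596468; w3·w3 = 381·381 + 224·224 + 341·341 = 311618
λ ≈ 3596468/311618 = 11.5413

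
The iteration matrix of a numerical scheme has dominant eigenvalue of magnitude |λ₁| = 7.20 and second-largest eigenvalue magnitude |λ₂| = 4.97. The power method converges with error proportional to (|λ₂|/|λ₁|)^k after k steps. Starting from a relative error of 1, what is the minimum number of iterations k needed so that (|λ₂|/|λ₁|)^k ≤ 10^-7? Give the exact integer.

|λ₂/λ₁| = 4.97/7.20 = 0.69028
Need k ≥ ln(10^-7) / ln(0.69028) = -16.1181 / -0.3707 ≈ 43.485
Smallest integer k satisfying the bound: 44

44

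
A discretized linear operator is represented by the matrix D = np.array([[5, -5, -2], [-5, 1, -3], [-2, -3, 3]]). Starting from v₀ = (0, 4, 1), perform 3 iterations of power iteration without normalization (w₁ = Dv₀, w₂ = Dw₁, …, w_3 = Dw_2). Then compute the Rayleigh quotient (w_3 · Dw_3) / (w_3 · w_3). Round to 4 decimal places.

λ ≈ 7.9397

w1 = Dv₀ = (5·0 + (-5)·4 + (-2)·1; (-5)·0 + 1·4 + (-3)·1; (-2)·0 + (-3)·4 + 3·1) = (-22, 1, -9)
w2 = Dw1 = (5·(-22) + (-5)·1 + (-2)·(-9); (-5)·(-22) + 1·1 + (-3)·(-9); (-2)·(-22) + (-3)·1 + 3·(-9)) = (-97, 138, 14)
w3 = Dw2 = (-1203, 581, -178)
Dw3 = (-8564, 7130, 129)
w3·Dw3 = (-1203)·(-8564) + 581·7130 + (-178)·129 = 14422060; w3·w3 = (-1203)·(-1203) + 581·581 + (-178)·(-178) = 1816454
λ ≈ 14422060/1816454 = 7.9397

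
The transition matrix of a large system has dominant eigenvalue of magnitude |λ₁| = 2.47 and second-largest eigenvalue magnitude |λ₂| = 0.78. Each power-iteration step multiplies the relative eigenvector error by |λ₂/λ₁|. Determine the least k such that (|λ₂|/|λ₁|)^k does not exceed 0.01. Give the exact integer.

4

|λ₂/λ₁| = 0.78/2.47 = 0.31579
Need k ≥ ln(0.01) / ln(0.31579) = -4.6052 / -1.1527 ≈ 3.995
Smallest integer k satisfying the bound: 4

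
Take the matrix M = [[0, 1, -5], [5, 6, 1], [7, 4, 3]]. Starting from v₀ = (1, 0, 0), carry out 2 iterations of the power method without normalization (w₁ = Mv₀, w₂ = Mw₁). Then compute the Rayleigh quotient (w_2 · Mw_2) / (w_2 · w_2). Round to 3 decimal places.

w1 = Mv₀ = (0, 5, 7)
w2 = Mw1 = (-30, 37, 41)
Mw2 = (-168, 113, 61)
w2·Mw2 = (-30)·(-168) + 37·113 + 41·61 = 11722; w2·w2 = (-30)·(-30) + 37·37 + 41·41 = 3950
λ ≈ 11722/3950 = 2.968

λ ≈ 2.968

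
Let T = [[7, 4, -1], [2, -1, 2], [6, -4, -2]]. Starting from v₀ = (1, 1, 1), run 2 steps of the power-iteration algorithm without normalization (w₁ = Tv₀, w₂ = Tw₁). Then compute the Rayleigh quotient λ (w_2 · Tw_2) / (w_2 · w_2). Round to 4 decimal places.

λ ≈ 7.3611

w1 = Tv₀ = (7·1 + 4·1 + (-1)·1; 2·1 + (-1)·1 + 2·1; 6·1 + (-4)·1 + (-2)·1) = (10, 3, 0)
w2 = Tw1 = (7·10 + 4·3 + (-1)·0; 2·10 + (-1)·3 + 2·0; 6·10 + (-4)·3 + (-2)·0) = (82, 17, 48)
Tw2 = (594, 243, 328)
w2·Tw2 = 82·594 + 17·243 + 48·328 = 68583; w2·w2 = 82·82 + 17·17 + 48·48 = 9317
λ ≈ 68583/9317 = 7.3611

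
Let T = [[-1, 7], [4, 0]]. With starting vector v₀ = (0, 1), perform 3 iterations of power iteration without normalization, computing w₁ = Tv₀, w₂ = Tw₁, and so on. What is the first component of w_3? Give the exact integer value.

203

w1 = Tv₀ = ((-1)·0 + 7·1; 4·0 + 0·1) = (7, 0)
w2 = Tw1 = ((-1)·7 + 7·0; 4·7 + 0·0) = (-7, 28)
w3 = Tw2 = (203, -28)
The requested component of w3 is 203.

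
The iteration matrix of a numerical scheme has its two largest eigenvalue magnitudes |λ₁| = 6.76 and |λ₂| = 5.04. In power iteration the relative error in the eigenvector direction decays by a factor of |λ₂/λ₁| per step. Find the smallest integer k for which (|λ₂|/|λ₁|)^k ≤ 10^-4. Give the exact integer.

32

|λ₂/λ₁| = 5.04/6.76 = 0.74556
Need k ≥ ln(10^-4) / ln(0.74556) = -9.2103 / -0.2936 ≈ 31.369
Smallest integer k satisfying the bound: 32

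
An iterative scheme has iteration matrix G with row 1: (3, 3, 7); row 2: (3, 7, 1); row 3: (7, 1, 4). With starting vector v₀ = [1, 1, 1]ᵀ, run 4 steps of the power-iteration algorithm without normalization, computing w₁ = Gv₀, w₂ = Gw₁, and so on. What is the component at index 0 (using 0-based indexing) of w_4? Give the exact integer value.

22988

w1 = Gv₀ = (13, 11, 12)
w2 = Gw1 = (156, 128, 150)
w3 = Gw2 = (1902, 1514, 1820)
w4 = Gw3 = (22988, 18124, 22108)
The requested component of w4 is 22988.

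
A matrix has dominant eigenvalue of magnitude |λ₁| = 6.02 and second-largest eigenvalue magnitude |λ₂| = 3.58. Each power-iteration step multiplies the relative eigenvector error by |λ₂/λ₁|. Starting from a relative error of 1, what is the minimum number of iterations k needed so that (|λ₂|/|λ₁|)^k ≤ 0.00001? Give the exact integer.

23

|λ₂/λ₁| = 3.58/6.02 = 0.59468
Need k ≥ ln(0.00001) / ln(0.59468) = -11.5129 / -0.5197 ≈ 22.152
Smallest integer k satisfying the bound: 23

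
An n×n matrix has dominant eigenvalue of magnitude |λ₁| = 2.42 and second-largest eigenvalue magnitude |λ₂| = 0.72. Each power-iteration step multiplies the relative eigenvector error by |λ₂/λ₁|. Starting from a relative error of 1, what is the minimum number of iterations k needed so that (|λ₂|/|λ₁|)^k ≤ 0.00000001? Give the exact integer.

|λ₂/λ₁| = 0.72/2.42 = 0.29752
Need k ≥ ln(0.00000001) / ln(0.29752) = -18.4207 / -1.2123 ≈ 15.195
Smallest integer k satisfying the bound: 16

16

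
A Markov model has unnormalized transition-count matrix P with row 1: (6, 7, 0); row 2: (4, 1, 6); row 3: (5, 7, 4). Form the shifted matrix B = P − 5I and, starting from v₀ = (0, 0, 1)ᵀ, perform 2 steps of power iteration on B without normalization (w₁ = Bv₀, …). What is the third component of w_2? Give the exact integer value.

43

B = P − 5I has rows (1, 7, 0); (4, -4, 6); (5, 7, -1)
w1 = Bv₀ = (1·0 + 7·0 + 0·1; 4·0 + (-4)·0 + 6·1; 5·0 + 7·0 + (-1)·1) = (0, 6, -1)
w2 = Bw1 = (1·0 + 7·6 + 0·(-1); 4·0 + (-4)·6 + 6·(-1); 5·0 + 7·6 + (-1)·(-1)) = (42, -30, 43)
Requested component of w2: 43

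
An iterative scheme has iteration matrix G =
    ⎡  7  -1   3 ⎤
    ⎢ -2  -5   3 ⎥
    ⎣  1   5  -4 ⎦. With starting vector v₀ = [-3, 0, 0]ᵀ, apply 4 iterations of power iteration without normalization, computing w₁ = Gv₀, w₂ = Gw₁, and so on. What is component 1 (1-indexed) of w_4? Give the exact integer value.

-8583

w1 = Gv₀ = (-21, 6, -3)
w2 = Gw1 = (-162, 3, 21)
w3 = Gw2 = (-1074, 372, -231)
w4 = Gw3 = (-8583, -405, 1710)
The requested component of w4 is -8583.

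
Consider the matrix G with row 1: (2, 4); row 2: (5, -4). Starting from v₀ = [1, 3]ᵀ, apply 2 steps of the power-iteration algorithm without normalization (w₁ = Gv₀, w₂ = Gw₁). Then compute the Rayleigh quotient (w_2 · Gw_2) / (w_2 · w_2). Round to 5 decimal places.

w1 = Gv₀ = (14, -7)
w2 = Gw1 = (0, 98)
Gw2 = (392, -392)
w2·Gw2 = 0·392 + 98·(-392) = -38416; w2·w2 = 0·0 + 98·98 = 9604
λ ≈ -38416/9604 = -4.00000

λ ≈ -4.00000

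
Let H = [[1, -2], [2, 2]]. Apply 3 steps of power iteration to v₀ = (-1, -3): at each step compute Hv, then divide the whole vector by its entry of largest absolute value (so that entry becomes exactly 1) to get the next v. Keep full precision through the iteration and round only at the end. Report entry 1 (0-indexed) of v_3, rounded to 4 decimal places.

Hv0 = (5.00000, -8.00000); divide by -8.00000 → v1 = (-0.62500, 1.00000)
Hv1 = (-2.62500, 0.75000); divide by -2.62500 → v2 = (1.00000, -0.28571)
Hv2 = (1.57143, 1.42857); divide by 1.57143 → v3 = (1.00000, 0.90909)
Requested entry of v3: 30/33 = 0.9091

0.9091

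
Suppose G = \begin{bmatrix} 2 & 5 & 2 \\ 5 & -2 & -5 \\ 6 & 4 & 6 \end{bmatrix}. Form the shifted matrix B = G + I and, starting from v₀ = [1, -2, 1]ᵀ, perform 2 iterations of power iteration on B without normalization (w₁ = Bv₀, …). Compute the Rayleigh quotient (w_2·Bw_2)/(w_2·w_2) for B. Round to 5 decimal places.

B = G + I has rows (3, 5, 2); (5, -1, -5); (6, 4, 7)
w1 = Bv₀ = (-5, 2, 5)
w2 = Bw1 = (5, -52, 13)
Bw2 = (-219, 12, -87)
w2·Bw2 = -2850; w2·w2 = 2898; μ ≈ -2850/2898 = -0.98344

μ ≈ -0.98344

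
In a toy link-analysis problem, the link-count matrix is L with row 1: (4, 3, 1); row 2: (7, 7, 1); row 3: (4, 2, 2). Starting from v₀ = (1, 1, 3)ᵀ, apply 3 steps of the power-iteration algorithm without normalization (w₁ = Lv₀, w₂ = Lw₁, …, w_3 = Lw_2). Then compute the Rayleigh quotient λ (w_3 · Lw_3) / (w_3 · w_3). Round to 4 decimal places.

w1 = Lv₀ = (10, 17, 12)
w2 = Lw1 = (103, 201, 98)
w3 = Lw2 = (1113, 2226, 1010)
Lw3 = (12140, 24383, 10924)
w3·Lw3 = 1113·12140 + 2226·24383 + 1010·10924 = 78821618; w3·w3 = 1113·1113 + 2226·2226 + 1010·1010 = 7213945
λ ≈ 78821618/7213945 = 10.9263

10.9263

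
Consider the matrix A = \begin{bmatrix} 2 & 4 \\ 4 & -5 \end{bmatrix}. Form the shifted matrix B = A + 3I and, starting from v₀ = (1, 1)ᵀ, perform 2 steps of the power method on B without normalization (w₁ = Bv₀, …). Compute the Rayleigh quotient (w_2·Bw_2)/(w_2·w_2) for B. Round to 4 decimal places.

μ ≈ 6.6697

B = A + 3I has rows (5, 4); (4, -2)
w1 = Bv₀ = (5·1 + 4·1; 4·1 + (-2)·1) = (9, 2)
w2 = Bw1 = (5·9 + 4·2; 4·9 + (-2)·2) = (53, 32)
Bw2 = (393, 148)
w2·Bw2 = 25565; w2·w2 = 3833; μ ≈ 25565/3833 = 6.6697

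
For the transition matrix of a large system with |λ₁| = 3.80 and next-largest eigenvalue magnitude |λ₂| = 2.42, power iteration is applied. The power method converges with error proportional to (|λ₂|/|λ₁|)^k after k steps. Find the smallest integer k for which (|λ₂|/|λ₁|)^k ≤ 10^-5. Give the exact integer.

26

|λ₂/λ₁| = 2.42/3.80 = 0.63684
Need k ≥ ln(10^-5) / ln(0.63684) = -11.5129 / -0.4512 ≈ 25.514
Smallest integer k satisfying the bound: 26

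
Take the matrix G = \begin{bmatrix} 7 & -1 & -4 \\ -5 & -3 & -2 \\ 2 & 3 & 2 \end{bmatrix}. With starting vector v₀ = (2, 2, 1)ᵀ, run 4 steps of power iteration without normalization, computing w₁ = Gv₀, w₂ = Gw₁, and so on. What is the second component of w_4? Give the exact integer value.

w1 = Gv₀ = (7·2 + (-1)·2 + (-4)·1; (-5)·2 + (-3)·2 + (-2)·1; 2·2 + 3·2 + 2·1) = (8, -18, 12)
w2 = Gw1 = (7·8 + (-1)·(-18) + (-4)·12; (-5)·8 + (-3)·(-18) + (-2)·12; 2·8 + 3·(-18) + 2·12) = (26, -10, -14)
w3 = Gw2 = (248, -72, -6)
w4 = Gw3 = (1832, -1012, 268)
The requested component of w4 is -1012.

-1012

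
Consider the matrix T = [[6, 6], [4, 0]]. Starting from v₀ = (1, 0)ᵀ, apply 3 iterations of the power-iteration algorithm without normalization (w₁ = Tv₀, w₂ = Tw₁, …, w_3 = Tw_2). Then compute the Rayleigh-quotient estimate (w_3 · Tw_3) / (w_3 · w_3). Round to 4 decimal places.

w1 = Tv₀ = (6, 4)
w2 = Tw1 = (60, 24)
w3 = Tw2 = (504, 240)
Tw3 = (4464, 2016)
w3·Tw3 = 504·4464 + 240·2016 = 2733696; w3·w3 = 504·504 + 240·240 = 311616
λ ≈ 2733696/311616 = 8.7726

8.7726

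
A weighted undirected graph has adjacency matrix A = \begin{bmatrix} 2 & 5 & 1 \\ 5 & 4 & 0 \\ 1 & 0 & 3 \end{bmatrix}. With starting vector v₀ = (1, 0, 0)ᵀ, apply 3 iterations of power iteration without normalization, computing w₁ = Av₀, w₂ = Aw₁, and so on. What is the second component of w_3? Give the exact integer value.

270

w1 = Av₀ = (2·1 + 5·0 + 1·0; 5·1 + 4·0 + 0·0; 1·1 + 0·0 + 3·0) = (2, 5, 1)
w2 = Aw1 = (2·2 + 5·5 + 1·1; 5·2 + 4·5 + 0·1; 1·2 + 0·5 + 3·1) = (30, 30, 5)
w3 = Aw2 = (215, 270, 45)
The requested component of w3 is 270.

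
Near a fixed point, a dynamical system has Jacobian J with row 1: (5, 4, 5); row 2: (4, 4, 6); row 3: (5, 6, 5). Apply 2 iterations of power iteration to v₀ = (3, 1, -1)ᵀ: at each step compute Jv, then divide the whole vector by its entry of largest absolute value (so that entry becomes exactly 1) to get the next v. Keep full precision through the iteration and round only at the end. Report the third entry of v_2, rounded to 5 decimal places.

Jv0 = (14.000000, 10.000000, 16.000000); divide by 16.000000 → v1 = (0.875000, 0.625000, 1.000000)
Jv1 = (11.875000, 12.000000, 13.125000); divide by 13.125000 → v2 = (0.904762, 0.914286, 1.000000)
Requested entry of v2: 210/210 = 1.00000

1.00000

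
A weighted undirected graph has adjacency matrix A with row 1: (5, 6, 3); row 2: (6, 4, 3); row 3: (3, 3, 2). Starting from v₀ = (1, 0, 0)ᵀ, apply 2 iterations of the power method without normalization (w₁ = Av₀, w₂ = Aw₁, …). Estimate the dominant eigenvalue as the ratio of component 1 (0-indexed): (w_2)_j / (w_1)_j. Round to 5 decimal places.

λ ≈ 10.50000

w1 = Av₀ = (5·1 + 6·0 + 3·0; 6·1 + 4·0 + 3·0; 3·1 + 3·0 + 2·0) = (5, 6, 3)
w2 = Aw1 = (5·5 + 6·6 + 3·3; 6·5 + 4·6 + 3·3; 3·5 + 3·6 + 2·3) = (70, 63, 39)
Ratio at component: 63 / 6 = 10.50000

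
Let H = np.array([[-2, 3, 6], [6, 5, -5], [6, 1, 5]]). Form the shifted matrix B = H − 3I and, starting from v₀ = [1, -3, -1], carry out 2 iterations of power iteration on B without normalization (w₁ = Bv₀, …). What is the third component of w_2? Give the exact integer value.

B = H − 3I has rows (-5, 3, 6); (6, 2, -5); (6, 1, 2)
w1 = Bv₀ = ((-5)·1 + 3·(-3) + 6·(-1); 6·1 + 2·(-3) + (-5)·(-1); 6·1 + 1·(-3) + 2·(-1)) = (-20, 5, 1)
w2 = Bw1 = ((-5)·(-20) + 3·5 + 6·1; 6·(-20) + 2·5 + (-5)·1; 6·(-20) + 1·5 + 2·1) = (121, -115, -113)
Requested component of w2: -113

-113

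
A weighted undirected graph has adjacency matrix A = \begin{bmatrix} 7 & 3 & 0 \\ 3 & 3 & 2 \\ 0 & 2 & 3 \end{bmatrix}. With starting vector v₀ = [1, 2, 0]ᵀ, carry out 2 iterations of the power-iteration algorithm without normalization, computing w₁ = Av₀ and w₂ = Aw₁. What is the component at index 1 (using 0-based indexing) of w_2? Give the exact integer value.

w1 = Av₀ = (13, 9, 4)
w2 = Aw1 = (118, 74, 30)
The requested component of w2 is 74.

74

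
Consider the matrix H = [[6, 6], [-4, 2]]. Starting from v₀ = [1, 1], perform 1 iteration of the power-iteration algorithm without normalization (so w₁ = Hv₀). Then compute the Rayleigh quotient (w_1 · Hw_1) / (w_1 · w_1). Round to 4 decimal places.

λ ≈ 5.5676

w1 = Hv₀ = (6·1 + 6·1; (-4)·1 + 2·1) = (12, -2)
Hw1 = (60, -52)
w1·Hw1 = 12·60 + (-2)·(-52) = 824; w1·w1 = 12·12 + (-2)·(-2) = 148
λ ≈ 824/148 = 5.5676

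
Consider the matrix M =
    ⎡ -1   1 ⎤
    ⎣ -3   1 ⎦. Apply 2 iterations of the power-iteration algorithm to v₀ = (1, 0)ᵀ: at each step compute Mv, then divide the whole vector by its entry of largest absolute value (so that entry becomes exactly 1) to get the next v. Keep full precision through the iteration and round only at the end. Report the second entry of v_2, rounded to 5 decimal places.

0.00000

Mv0 = (-1.000000, -3.000000); divide by -3.000000 → v1 = (0.333333, 1.000000)
Mv1 = (0.666667, 0.000000); divide by 0.666667 → v2 = (1.000000, 0.000000)
Requested entry of v2: 0/-2 = 0.00000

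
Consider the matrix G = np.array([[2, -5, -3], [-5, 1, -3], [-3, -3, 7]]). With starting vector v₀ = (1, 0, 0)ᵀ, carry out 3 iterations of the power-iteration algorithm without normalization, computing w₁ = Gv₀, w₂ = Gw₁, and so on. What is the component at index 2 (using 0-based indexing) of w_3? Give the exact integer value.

w1 = Gv₀ = (2, -5, -3)
w2 = Gw1 = (38, -6, -12)
w3 = Gw2 = (142, -160, -180)
The requested component of w3 is -180.

-180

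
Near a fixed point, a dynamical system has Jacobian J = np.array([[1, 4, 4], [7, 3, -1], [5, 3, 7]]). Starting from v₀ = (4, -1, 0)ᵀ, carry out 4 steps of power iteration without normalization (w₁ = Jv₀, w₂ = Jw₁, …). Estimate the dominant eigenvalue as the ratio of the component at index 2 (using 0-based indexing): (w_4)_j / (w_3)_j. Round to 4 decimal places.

w1 = Jv₀ = (1·4 + 4·(-1) + 4·0; 7·4 + 3·(-1) + (-1)·0; 5·4 + 3·(-1) + 7·0) = (0, 25, 17)
w2 = Jw1 = (1·0 + 4·25 + 4·17; 7·0 + 3·25 + (-1)·17; 5·0 + 3·25 + 7·17) = (168, 58, 194)
w3 = Jw2 = (1176, 1156, 2372)
w4 = Jw3 = (15288, 9328, 25952)
Ratio at component: 25952 / 2372 = 10.9410

10.9410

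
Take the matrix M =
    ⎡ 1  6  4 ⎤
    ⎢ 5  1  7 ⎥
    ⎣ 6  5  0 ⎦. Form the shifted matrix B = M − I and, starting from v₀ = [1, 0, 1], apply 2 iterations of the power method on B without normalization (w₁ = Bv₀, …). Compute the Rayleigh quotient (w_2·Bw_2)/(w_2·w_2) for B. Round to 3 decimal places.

9.827

B = M − I has rows (0, 6, 4); (5, 0, 7); (6, 5, -1)
w1 = Bv₀ = (0·1 + 6·0 + 4·1; 5·1 + 0·0 + 7·1; 6·1 + 5·0 + (-1)·1) = (4, 12, 5)
w2 = Bw1 = (0·4 + 6·12 + 4·5; 5·4 + 0·12 + 7·5; 6·4 + 5·12 + (-1)·5) = (92, 55, 79)
Bw2 = (646, 1013, 748)
w2·Bw2 = 174239; w2·w2 = 17730; μ ≈ 174239/17730 = 9.827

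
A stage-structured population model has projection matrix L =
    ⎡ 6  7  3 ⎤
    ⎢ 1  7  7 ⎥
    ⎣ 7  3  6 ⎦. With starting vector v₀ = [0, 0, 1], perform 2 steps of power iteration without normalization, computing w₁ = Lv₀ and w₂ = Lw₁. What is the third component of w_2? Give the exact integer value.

78

w1 = Lv₀ = (6·0 + 7·0 + 3·1; 1·0 + 7·0 + 7·1; 7·0 + 3·0 + 6·1) = (3, 7, 6)
w2 = Lw1 = (6·3 + 7·7 + 3·6; 1·3 + 7·7 + 7·6; 7·3 + 3·7 + 6·6) = (85, 94, 78)
The requested component of w2 is 78.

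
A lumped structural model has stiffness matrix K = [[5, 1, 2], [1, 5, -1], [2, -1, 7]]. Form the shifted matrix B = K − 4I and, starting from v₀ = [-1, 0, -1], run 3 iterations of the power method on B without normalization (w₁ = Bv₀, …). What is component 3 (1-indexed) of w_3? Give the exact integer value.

-91

B = K − 4I has rows (1, 1, 2); (1, 1, -1); (2, -1, 3)
w1 = Bv₀ = (1·(-1) + 1·0 + 2·(-1); 1·(-1) + 1·0 + (-1)·(-1); 2·(-1) + (-1)·0 + 3·(-1)) = (-3, 0, -5)
w2 = Bw1 = (1·(-3) + 1·0 + 2·(-5); 1·(-3) + 1·0 + (-1)·(-5); 2·(-3) + (-1)·0 + 3·(-5)) = (-13, 2, -21)
w3 = Bw2 = (-53, 10, -91)
Requested component of w3: -91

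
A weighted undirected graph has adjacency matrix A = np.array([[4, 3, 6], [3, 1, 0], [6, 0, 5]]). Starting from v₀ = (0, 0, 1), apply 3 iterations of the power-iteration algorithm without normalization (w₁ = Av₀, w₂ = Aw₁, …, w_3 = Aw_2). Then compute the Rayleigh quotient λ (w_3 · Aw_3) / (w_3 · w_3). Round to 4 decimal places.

w1 = Av₀ = (6, 0, 5)
w2 = Aw1 = (54, 18, 61)
w3 = Aw2 = (636, 180, 629)
Aw3 = (6858, 2088, 6961)
w3·Aw3 = 636·6858 + 180·2088 + 629·6961 = 9115997; w3·w3 = 636·636 + 180·180 + 629·629 = 832537
λ ≈ 9115997/832537 = 10.9497

λ ≈ 10.9497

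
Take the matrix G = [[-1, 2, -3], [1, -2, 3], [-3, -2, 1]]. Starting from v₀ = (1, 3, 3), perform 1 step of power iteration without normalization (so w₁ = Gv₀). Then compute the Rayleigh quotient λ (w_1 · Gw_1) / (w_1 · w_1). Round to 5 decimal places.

λ ≈ -3.35294

w1 = Gv₀ = ((-1)·1 + 2·3 + (-3)·3; 1·1 + (-2)·3 + 3·3; (-3)·1 + (-2)·3 + 1·3) = (-4, 4, -6)
Gw1 = (30, -30, -2)
w1·Gw1 = (-4)·30 + 4·(-30) + (-6)·(-2) = -228; w1·w1 = (-4)·(-4) + 4·4 + (-6)·(-6) = 68
λ ≈ -228/68 = -3.35294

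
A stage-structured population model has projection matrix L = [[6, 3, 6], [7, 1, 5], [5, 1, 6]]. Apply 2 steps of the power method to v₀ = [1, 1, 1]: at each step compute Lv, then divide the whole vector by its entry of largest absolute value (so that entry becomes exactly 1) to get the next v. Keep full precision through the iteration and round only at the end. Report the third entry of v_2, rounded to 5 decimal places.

Lv0 = (15.000000, 13.000000, 12.000000); divide by 15.000000 → v1 = (1.000000, 0.866667, 0.800000)
Lv1 = (13.400000, 11.866667, 10.666667); divide by 13.400000 → v2 = (1.000000, 0.885572, 0.796020)
Requested entry of v2: 160/201 = 0.79602

0.79602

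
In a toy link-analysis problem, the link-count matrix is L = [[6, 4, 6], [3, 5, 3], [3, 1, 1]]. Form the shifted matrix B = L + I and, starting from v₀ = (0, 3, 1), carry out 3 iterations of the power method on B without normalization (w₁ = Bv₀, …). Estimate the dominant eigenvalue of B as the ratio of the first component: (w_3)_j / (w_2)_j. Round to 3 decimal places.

12.375

B = L + I has rows (7, 4, 6); (3, 6, 3); (3, 1, 2)
w1 = Bv₀ = (7·0 + 4·3 + 6·1; 3·0 + 6·3 + 3·1; 3·0 + 1·3 + 2·1) = (18, 21, 5)
w2 = Bw1 = (7·18 + 4·21 + 6·5; 3·18 + 6·21 + 3·5; 3·18 + 1·21 + 2·5) = (240, 195, 85)
w3 = Bw2 = (2970, 2145, 1085)
Ratio: 2970/240 = 12.375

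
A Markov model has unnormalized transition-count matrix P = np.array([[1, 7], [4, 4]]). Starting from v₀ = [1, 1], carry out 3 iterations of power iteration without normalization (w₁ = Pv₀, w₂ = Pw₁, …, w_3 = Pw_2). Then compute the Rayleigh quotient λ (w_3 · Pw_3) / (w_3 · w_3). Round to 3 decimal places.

8.000

w1 = Pv₀ = (8, 8)
w2 = Pw1 = (64, 64)
w3 = Pw2 = (512, 512)
Pw3 = (4096, 4096)
w3·Pw3 = 512·4096 + 512·4096 = 4194304; w3·w3 = 512·512 + 512·512 = 524288
λ ≈ 4194304/524288 = 8.000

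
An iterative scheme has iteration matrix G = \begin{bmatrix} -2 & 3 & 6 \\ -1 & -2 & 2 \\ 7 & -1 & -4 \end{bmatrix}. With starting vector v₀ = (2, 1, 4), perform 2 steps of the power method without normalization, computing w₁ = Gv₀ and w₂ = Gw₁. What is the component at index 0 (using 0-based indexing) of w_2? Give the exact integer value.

w1 = Gv₀ = ((-2)·2 + 3·1 + 6·4; (-1)·2 + (-2)·1 + 2·4; 7·2 + (-1)·1 + (-4)·4) = (23, 4, -3)
w2 = Gw1 = ((-2)·23 + 3·4 + 6·(-3); (-1)·23 + (-2)·4 + 2·(-3); 7·23 + (-1)·4 + (-4)·(-3)) = (-52, -37, 169)
The requested component of w2 is -52.

-52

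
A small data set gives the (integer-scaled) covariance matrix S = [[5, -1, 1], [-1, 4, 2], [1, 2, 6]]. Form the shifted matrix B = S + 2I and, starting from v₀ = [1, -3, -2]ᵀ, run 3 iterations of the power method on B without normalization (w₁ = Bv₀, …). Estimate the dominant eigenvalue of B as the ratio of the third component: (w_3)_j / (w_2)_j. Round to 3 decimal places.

μ ≈ 9.544

B = S + 2I has rows (7, -1, 1); (-1, 6, 2); (1, 2, 8)
w1 = Bv₀ = (7·1 + (-1)·(-3) + 1·(-2); (-1)·1 + 6·(-3) + 2·(-2); 1·1 + 2·(-3) + 8·(-2)) = (8, -23, -21)
w2 = Bw1 = (7·8 + (-1)·(-23) + 1·(-21); (-1)·8 + 6·(-23) + 2·(-21); 1·8 + 2·(-23) + 8·(-21)) = (58, -188, -206)
w3 = Bw2 = (388, -1598, -1966)
Ratio: -1966/-206 = 9.544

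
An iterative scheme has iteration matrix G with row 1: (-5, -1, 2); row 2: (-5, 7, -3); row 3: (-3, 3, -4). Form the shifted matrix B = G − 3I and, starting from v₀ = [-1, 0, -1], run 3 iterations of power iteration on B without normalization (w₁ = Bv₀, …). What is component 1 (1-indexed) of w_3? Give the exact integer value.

188

B = G − 3I has rows (-8, -1, 2); (-5, 4, -3); (-3, 3, -7)
w1 = Bv₀ = ((-8)·(-1) + (-1)·0 + 2·(-1); (-5)·(-1) + 4·0 + (-3)·(-1); (-3)·(-1) + 3·0 + (-7)·(-1)) = (6, 8, 10)
w2 = Bw1 = ((-8)·6 + (-1)·8 + 2·10; (-5)·6 + 4·8 + (-3)·10; (-3)·6 + 3·8 + (-7)·10) = (-36, -28, -64)
w3 = Bw2 = (188, 260, 472)
Requested component of w3: 188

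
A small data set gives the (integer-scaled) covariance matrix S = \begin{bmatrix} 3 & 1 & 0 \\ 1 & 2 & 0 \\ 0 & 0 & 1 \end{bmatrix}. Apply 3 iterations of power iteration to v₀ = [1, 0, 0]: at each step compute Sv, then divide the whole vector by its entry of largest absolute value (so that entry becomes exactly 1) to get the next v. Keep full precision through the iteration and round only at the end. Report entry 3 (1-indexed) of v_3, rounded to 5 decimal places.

0.00000

Sv0 = (3.000000, 1.000000, 0.000000); divide by 3.000000 → v1 = (1.000000, 0.333333, 0.000000)
Sv1 = (3.333333, 1.666667, 0.000000); divide by 3.333333 → v2 = (1.000000, 0.500000, 0.000000)
Sv2 = (3.500000, 2.000000, 0.000000); divide by 3.500000 → v3 = (1.000000, 0.571429, 0.000000)
Requested entry of v3: 0/35 = 0.00000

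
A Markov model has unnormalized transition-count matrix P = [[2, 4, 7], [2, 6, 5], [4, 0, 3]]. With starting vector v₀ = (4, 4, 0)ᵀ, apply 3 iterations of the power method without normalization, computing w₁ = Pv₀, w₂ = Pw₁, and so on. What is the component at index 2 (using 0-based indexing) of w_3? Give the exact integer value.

1584

w1 = Pv₀ = (2·4 + 4·4 + 7·0; 2·4 + 6·4 + 5·0; 4·4 + 0·4 + 3·0) = (24, 32, 16)
w2 = Pw1 = (2·24 + 4·32 + 7·16; 2·24 + 6·32 + 5·16; 4·24 + 0·32 + 3·16) = (288, 320, 144)
w3 = Pw2 = (2864, 3216, 1584)
The requested component of w3 is 1584.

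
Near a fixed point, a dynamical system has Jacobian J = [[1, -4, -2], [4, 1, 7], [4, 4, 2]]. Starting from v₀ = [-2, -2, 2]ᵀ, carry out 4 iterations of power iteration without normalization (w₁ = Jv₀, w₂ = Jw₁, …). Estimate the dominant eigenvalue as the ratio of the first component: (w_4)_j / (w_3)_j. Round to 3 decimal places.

w1 = Jv₀ = (1·(-2) + (-4)·(-2) + (-2)·2; 4·(-2) + 1·(-2) + 7·2; 4·(-2) + 4·(-2) + 2·2) = (2, 4, -12)
w2 = Jw1 = (1·2 + (-4)·4 + (-2)·(-12); 4·2 + 1·4 + 7·(-12); 4·2 + 4·4 + 2·(-12)) = (10, -72, 0)
w3 = Jw2 = (298, -32, -248)
w4 = Jw3 = (922, -576, 568)
Ratio at component: 922 / 298 = 3.094

λ ≈ 3.094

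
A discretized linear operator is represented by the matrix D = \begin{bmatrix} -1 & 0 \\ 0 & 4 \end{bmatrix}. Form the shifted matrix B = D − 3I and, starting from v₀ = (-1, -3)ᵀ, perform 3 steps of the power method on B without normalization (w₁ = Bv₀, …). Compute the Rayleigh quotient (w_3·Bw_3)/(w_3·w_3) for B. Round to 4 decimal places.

μ ≈ -3.9890

B = D − 3I has rows (-4, 0); (0, 1)
w1 = Bv₀ = ((-4)·(-1) + 0·(-3); 0·(-1) + 1·(-3)) = (4, -3)
w2 = Bw1 = ((-4)·4 + 0·(-3); 0·4 + 1·(-3)) = (-16, -3)
w3 = Bw2 = (64, -3)
Bw3 = (-256, -3)
w3·Bw3 = -16375; w3·w3 = 4105; μ ≈ -16375/4105 = -3.9890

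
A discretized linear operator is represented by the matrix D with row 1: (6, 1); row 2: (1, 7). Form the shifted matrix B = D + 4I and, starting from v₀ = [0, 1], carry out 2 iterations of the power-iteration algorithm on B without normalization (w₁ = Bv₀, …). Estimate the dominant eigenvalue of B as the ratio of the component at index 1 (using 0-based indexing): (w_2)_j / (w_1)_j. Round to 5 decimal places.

11.09091

B = D + 4I has rows (10, 1); (1, 11)
w1 = Bv₀ = (1, 11)
w2 = Bw1 = (21, 122)
Ratio: 122/11 = 11.09091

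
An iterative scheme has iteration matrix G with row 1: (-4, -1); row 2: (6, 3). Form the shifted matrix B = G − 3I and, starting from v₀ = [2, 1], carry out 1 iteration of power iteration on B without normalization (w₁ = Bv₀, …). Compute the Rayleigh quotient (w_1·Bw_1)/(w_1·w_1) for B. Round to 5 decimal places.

B = G − 3I has rows (-7, -1); (6, 0)
w1 = Bv₀ = ((-7)·2 + (-1)·1; 6·2 + 0·1) = (-15, 12)
Bw1 = (93, -90)
w1·Bw1 = -2475; w1·w1 = 369; μ ≈ -2475/369 = -6.70732

-6.70732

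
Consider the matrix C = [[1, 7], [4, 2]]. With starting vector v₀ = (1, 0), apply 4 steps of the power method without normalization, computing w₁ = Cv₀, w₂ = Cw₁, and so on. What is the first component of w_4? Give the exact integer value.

w1 = Cv₀ = (1·1 + 7·0; 4·1 + 2·0) = (1, 4)
w2 = Cw1 = (1·1 + 7·4; 4·1 + 2·4) = (29, 12)
w3 = Cw2 = (113, 140)
w4 = Cw3 = (1093, 732)
The requested component of w4 is 1093.

1093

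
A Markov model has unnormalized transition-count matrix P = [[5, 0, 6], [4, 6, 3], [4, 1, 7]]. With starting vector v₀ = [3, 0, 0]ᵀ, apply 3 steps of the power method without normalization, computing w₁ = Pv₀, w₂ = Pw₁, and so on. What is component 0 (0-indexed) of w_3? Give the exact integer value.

w1 = Pv₀ = (5·3 + 0·0 + 6·0; 4·3 + 6·0 + 3·0; 4·3 + 1·0 + 7·0) = (15, 12, 12)
w2 = Pw1 = (5·15 + 0·12 + 6·12; 4·15 + 6·12 + 3·12; 4·15 + 1·12 + 7·12) = (147, 168, 156)
w3 = Pw2 = (1671, 2064, 1848)
The requested component of w3 is 1671.

1671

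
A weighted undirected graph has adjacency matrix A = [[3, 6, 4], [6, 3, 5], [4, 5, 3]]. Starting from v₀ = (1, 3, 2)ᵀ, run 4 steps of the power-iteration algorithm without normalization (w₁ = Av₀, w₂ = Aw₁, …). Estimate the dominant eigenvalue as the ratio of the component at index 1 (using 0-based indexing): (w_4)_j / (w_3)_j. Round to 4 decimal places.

w1 = Av₀ = (3·1 + 6·3 + 4·2; 6·1 + 3·3 + 5·2; 4·1 + 5·3 + 3·2) = (29, 25, 25)
w2 = Aw1 = (3·29 + 6·25 + 4·25; 6·29 + 3·25 + 5·25; 4·29 + 5·25 + 3·25) = (337, 374, 316)
w3 = Aw2 = (4519, 4724, 4166)
w4 = Aw3 = (58565, 62116, 54194)
Ratio at component: 62116 / 4724 = 13.1490

13.1490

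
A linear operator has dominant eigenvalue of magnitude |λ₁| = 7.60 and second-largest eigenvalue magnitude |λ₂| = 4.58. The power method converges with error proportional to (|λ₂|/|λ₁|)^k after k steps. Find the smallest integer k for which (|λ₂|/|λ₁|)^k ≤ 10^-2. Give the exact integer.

10

|λ₂/λ₁| = 4.58/7.60 = 0.60263
Need k ≥ ln(10^-2) / ln(0.60263) = -4.6052 / -0.5064 ≈ 9.093
Smallest integer k satisfying the bound: 10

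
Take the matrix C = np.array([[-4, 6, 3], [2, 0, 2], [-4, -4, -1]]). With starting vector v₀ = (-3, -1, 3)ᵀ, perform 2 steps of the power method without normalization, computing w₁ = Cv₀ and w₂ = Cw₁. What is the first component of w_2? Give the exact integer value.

w1 = Cv₀ = (15, 0, 13)
w2 = Cw1 = (-21, 56, -73)
The requested component of w2 is -21.

-21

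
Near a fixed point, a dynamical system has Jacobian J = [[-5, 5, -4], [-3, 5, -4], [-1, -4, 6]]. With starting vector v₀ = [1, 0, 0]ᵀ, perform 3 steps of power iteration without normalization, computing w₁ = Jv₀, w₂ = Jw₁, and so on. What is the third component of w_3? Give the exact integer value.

36

w1 = Jv₀ = ((-5)·1 + 5·0 + (-4)·0; (-3)·1 + 5·0 + (-4)·0; (-1)·1 + (-4)·0 + 6·0) = (-5, -3, -1)
w2 = Jw1 = ((-5)·(-5) + 5·(-3) + (-4)·(-1); (-3)·(-5) + 5·(-3) + (-4)·(-1); (-1)·(-5) + (-4)·(-3) + 6·(-1)) = (14, 4, 11)
w3 = Jw2 = (-94, -66, 36)
The requested component of w3 is 36.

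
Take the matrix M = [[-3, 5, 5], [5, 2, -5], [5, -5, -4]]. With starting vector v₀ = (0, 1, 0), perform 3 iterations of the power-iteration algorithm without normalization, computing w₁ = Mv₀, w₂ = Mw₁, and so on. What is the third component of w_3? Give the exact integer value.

-560

w1 = Mv₀ = (5, 2, -5)
w2 = Mw1 = (-30, 54, 35)
w3 = Mw2 = (535, -217, -560)
The requested component of w3 is -560.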